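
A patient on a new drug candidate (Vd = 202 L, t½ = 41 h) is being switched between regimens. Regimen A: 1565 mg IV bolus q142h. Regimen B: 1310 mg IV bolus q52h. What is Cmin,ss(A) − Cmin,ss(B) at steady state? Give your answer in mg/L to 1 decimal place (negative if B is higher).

Regimen A: f = (1/2)^(142/41) ≈ 0.0907; Cmin,ss = (1565/202)·f/(1−f) ≈ 0.773 mg/L.
Regimen B: f = (1/2)^(52/41) ≈ 0.4152; Cmin,ss = (1310/202)·f/(1−f) ≈ 4.604 mg/L.
Difference ≈ 0.773 − 4.604 ≈ -3.831 mg/L.

-3.8 mg/L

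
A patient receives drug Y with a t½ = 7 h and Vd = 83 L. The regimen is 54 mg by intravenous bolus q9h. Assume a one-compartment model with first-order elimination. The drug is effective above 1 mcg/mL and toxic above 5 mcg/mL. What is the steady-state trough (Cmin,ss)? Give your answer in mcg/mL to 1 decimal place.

0.5 mcg/mL

τ/t½ = 9/7 ≈ 1.2857, so fraction remaining f = (1/2)^(9/7) ≈ 0.4102.
Each bolus raises the concentration by D/Vd = 54/83 ≈ 0.651 mcg/mL.
Steady-state trough Cmin,ss = C₀·f/(1−f) ≈ 0.651 × 0.4102/0.5898 ≈ 0.453 mcg/mL.
Trough 0.5 mcg/mL vs MEC 1 mcg/mL: subtherapeutic.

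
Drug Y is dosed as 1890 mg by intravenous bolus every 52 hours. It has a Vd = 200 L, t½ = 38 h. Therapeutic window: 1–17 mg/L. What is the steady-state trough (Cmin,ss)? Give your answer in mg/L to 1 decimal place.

k = ln2/t½ = ln2/38 ≈ 0.018241 h⁻¹; fraction remaining f = e^(−kτ) = e^(−0.018241×52) ≈ 0.3873.
At steady state, accumulation factor R = 1/(1 − e^(−kτ)) ≈ 1.6321.
Single-dose peak C₀ = D/Vd = 1890/200 ≈ 9.450 mg/L.
Cmax,ss = C₀/(1 − f) ≈ 9.450/0.6127 ≈ 15.424 mg/L.
Steady-state trough Cmin,ss = Cmax,ss·f ≈ 15.424 × 0.3873 ≈ 5.974 mg/L.
Trough 6.0 mg/L vs MEC 1 mg/L: adequate.

6.0 mg/L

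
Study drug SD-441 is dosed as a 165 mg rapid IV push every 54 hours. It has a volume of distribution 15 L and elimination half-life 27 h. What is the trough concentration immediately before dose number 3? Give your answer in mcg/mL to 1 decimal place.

3.4 mcg/mL

f = (1/2)^(τ/t½) = (1/2)^(54/27) ≈ 0.2500.
C₀ = D/Vd = 165/15 ≈ 11.000 mcg/mL.
Before the 3rd dose, 2 doses have been given. Superposition: Cmin = C₀·(f + f²).
≈ 11.000 × (0.2500 + 0.0625) ≈ 11.000 × 0.3125 ≈ 3.438 mcg/mL.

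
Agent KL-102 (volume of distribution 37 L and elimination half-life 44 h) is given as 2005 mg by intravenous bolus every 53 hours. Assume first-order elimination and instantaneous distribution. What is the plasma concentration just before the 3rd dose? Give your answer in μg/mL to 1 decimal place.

f = (1/2)^(τ/t½) = (1/2)^(53/44) ≈ 0.4339.
C₀ = D/Vd = 2005/37 ≈ 54.189 μg/mL.
Before the 3rd dose, 2 doses have been given. Superposition: Cmin = C₀·(f + f²).
≈ 54.189 × (0.4339 + 0.1883) ≈ 54.189 × 0.6222 ≈ 33.716 μg/mL.

33.7 μg/mL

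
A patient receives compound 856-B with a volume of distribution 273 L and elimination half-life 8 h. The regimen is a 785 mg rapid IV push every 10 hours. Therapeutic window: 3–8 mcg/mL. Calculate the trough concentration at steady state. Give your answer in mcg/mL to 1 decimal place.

k = ln2/t½ = ln2/8 ≈ 0.086643 h⁻¹; fraction remaining f = e^(−kτ) = e^(−0.086643×10) ≈ 0.4204.
Single-dose peak C₀ = D/Vd = 785/273 ≈ 2.875 mcg/mL.
Steady-state trough Cmin,ss = C₀·f/(1−f) ≈ 2.875 × 0.4204/0.5796 ≈ 2.085 mcg/mL.
Trough 2.1 mcg/mL vs MEC 3 mcg/mL: subtherapeutic.

2.1 mcg/mL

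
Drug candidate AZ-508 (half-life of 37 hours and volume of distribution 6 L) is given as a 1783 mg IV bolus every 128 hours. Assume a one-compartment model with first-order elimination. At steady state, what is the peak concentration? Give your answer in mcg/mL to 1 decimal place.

τ/t½ = 128/37 ≈ 3.4595, so fraction remaining f = (1/2)^(128/37) ≈ 0.0909.
Accumulation ratio R = 1/(1 − f) ≈ 1/0.9091 ≈ 1.1000.
Single-dose peak C₀ = D/Vd = 1783/6 ≈ 297.167 mcg/mL.
Steady-state peak Cmax,ss = C₀·R ≈ 297.167 × 1.1000 ≈ 326.884 mcg/mL.

326.9 mcg/mL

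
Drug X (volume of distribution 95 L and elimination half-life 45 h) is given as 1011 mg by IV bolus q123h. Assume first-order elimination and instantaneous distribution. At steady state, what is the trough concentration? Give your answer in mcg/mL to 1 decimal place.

Over one 123-h interval, 123/45 ≈ 2.7333 half-lives elapse, leaving f ≈ 0.1504 of each dose.
At steady state, accumulation factor R = 1/(1 − e^(−kτ)) ≈ 1.1770.
Single-dose peak C₀ = D/Vd = 1011/95 ≈ 10.642 mcg/mL.
Steady-state peak Cmax,ss = C₀·R ≈ 10.642 × 1.1770 ≈ 12.526 mcg/mL.
One interval later, Cmin,ss = Cmax,ss·e^(−kτ) ≈ 12.526 × 0.1504 ≈ 1.884 mcg/mL.

1.9 mcg/mL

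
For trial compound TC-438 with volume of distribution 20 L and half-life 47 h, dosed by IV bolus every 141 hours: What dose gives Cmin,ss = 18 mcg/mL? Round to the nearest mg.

2520 mg

τ/t½ = 141/47 ≈ 3, so f = (1/2)^(141/47) ≈ 0.125000.
Cmin,ss = (D/Vd)·f/(1−f), so D = Cmin,ss·Vd·(1−f)/f.
D = 18 × 20 × (1−f)/f ≈ 18 × 20 × 7.00000 ≈ 2520.00 mg.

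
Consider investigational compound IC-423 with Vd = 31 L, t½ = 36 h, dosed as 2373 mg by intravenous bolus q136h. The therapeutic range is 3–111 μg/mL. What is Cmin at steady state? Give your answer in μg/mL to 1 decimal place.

6.0 μg/mL

k = ln2/t½ = ln2/36 ≈ 0.019254 h⁻¹; fraction remaining f = e^(−kτ) = e^(−0.019254×136) ≈ 0.0729.
At steady state, accumulation factor R = 1/(1 − e^(−kτ)) ≈ 1.0786.
Single-dose peak C₀ = D/Vd = 2373/31 ≈ 76.548 μg/mL.
Steady-state peak Cmax,ss = C₀·R ≈ 76.548 × 1.0786 ≈ 82.565 μg/mL.
One interval later, Cmin,ss = Cmax,ss·e^(−kτ) ≈ 82.565 × 0.0729 ≈ 6.019 μg/mL.
Trough 6.0 μg/mL vs MEC 3 μg/mL: adequate.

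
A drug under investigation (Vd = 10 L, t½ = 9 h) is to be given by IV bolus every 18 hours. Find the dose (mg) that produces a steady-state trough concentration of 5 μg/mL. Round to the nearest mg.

τ/t½ = 18/9 ≈ 2, so f = (1/2)^(18/9) ≈ 0.250000.
Cmin,ss = (D/Vd)·f/(1−f), so D = Cmin,ss·Vd·(1−f)/f.
D = 5 × 10 × (1−f)/f ≈ 5 × 10 × 3.00000 ≈ 150.00 mg.

150 mg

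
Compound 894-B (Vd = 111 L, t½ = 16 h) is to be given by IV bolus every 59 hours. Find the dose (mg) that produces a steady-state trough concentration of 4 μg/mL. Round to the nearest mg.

τ/t½ = 59/16 ≈ 3.6875, so f = (1/2)^(59/16) ≈ 0.077616.
Cmin,ss = (D/Vd)·f/(1−f), so D = Cmin,ss·Vd·(1−f)/f.
D = 4 × 111 × (1−f)/f ≈ 4 × 111 × 11.88394 ≈ 5276.47 mg.

5276 mg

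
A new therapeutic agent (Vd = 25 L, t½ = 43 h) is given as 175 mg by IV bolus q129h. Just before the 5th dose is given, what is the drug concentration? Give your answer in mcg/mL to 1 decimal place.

1.0 mcg/mL

f = (1/2)^(τ/t½) = (1/2)^(129/43) ≈ 0.1250.
C₀ = D/Vd = 175/25 ≈ 7.000 mcg/mL.
Before the 5th dose, 4 doses have been given. Superposition: Cmin = C₀·(f + f² + … + f^4).
≈ 7.000 × (0.1250 + 0.0156 + 0.0020 + 0.0002) ≈ 7.000 × 0.1428 ≈ 1.000 mcg/mL.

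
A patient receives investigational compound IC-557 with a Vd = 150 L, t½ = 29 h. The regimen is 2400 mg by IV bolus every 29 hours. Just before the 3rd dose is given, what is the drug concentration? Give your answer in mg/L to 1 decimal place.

f = (1/2)^(τ/t½) = (1/2)^(29/29) ≈ 0.5000.
C₀ = D/Vd = 2400/150 ≈ 16.000 mg/L.
Before the 3rd dose, 2 doses have been given. Superposition: Cmin = C₀·(f + f²).
≈ 16.000 × (0.5000 + 0.2500) ≈ 16.000 × 0.7500 ≈ 12.000 mg/L.

12.0 mg/L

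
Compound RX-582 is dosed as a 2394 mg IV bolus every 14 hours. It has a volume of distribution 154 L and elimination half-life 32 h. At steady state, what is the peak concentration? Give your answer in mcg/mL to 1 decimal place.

τ/t½ = 14/32 ≈ 0.4375, so fraction remaining f = (1/2)^(14/32) ≈ 0.7384.
Accumulation ratio R = 1/(1 − f) ≈ 1/0.2616 ≈ 3.8226.
Single-dose peak C₀ = D/Vd = 2394/154 ≈ 15.545 mcg/mL.
Steady-state peak Cmax,ss = C₀·R ≈ 15.545 × 3.8226 ≈ 59.422 mcg/mL.

59.4 mcg/mL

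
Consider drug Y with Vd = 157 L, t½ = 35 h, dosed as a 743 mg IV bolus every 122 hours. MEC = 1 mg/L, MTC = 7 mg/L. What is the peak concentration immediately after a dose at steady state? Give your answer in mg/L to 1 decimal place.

5.2 mg/L

Over one 122-h interval, 122/35 ≈ 3.4857 half-lives elapse, leaving f ≈ 0.0893 of each dose.
At steady state, accumulation factor R = 1/(1 − e^(−kτ)) ≈ 1.0981.
Each bolus raises the concentration by D/Vd = 743/157 ≈ 4.732 mg/L.
Steady-state peak Cmax,ss = C₀·R ≈ 4.732 × 1.0981 ≈ 5.196 mg/L.
Peak 5.2 mg/L vs MTC 7 mg/L: below toxic threshold.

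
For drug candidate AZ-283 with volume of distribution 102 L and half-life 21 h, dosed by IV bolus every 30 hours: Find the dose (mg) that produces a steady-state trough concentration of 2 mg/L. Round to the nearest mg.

345 mg

τ/t½ = 30/21 ≈ 1.4286, so f = (1/2)^(30/21) ≈ 0.371499.
Cmin,ss = (D/Vd)·f/(1−f), so D = Cmin,ss·Vd·(1−f)/f.
D = 2 × 102 × (1−f)/f ≈ 2 × 102 × 1.69180 ≈ 345.13 mg.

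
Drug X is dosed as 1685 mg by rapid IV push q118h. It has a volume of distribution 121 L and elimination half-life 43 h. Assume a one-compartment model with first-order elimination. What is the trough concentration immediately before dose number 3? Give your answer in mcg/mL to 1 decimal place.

2.4 mcg/mL

f = (1/2)^(τ/t½) = (1/2)^(118/43) ≈ 0.1493.
C₀ = D/Vd = 1685/121 ≈ 13.926 mcg/mL.
Before the 3rd dose, 2 doses have been given. Superposition: Cmin = C₀·(f + f²).
≈ 13.926 × (0.1493 + 0.0223) ≈ 13.926 × 0.1716 ≈ 2.390 mcg/mL.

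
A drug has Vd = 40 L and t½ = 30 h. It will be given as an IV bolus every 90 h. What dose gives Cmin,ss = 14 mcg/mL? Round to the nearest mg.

3920 mg

τ/t½ = 90/30 ≈ 3, so f = (1/2)^(90/30) ≈ 0.125000.
Cmin,ss = (D/Vd)·f/(1−f), so D = Cmin,ss·Vd·(1−f)/f.
D = 14 × 40 × (1−f)/f ≈ 14 × 40 × 7.00000 ≈ 3920.00 mg.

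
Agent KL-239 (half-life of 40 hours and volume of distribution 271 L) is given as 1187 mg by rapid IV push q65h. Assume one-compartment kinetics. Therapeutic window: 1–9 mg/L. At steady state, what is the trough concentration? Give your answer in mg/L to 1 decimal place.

2.1 mg/L

k = ln2/t½ = ln2/40 ≈ 0.017329 h⁻¹; fraction remaining f = e^(−kτ) = e^(−0.017329×65) ≈ 0.3242.
At steady state, accumulation factor R = 1/(1 − e^(−kτ)) ≈ 1.4797.
Single-dose peak C₀ = D/Vd = 1187/271 ≈ 4.380 mg/L.
Steady-state peak Cmax,ss = C₀·R ≈ 4.380 × 1.4797 ≈ 6.481 mg/L.
One interval later, Cmin,ss = Cmax,ss·e^(−kτ) ≈ 6.481 × 0.3242 ≈ 2.101 mg/L.
Trough 2.1 mg/L vs MEC 1 mg/L: adequate.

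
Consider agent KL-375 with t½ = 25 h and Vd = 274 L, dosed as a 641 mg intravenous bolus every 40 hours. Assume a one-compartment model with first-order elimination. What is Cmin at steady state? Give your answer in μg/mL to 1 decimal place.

τ/t½ = 40/25 ≈ 1.6, so fraction remaining f = (1/2)^(40/25) ≈ 0.3299.
At steady state, accumulation factor R = 1/(1 − e^(−kτ)) ≈ 1.4923.
Single-dose peak C₀ = D/Vd = 641/274 ≈ 2.339 μg/mL.
Cmax,ss = C₀/(1 − f) ≈ 2.339/0.6701 ≈ 3.491 μg/mL.
Steady-state trough Cmin,ss = Cmax,ss·f ≈ 3.491 × 0.3299 ≈ 1.152 μg/mL.

1.2 μg/mL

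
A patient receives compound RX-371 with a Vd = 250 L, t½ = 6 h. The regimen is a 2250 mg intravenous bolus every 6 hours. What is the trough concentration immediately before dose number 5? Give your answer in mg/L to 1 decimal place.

8.4 mg/L

f = (1/2)^(τ/t½) = (1/2)^(6/6) ≈ 0.5000.
C₀ = D/Vd = 2250/250 ≈ 9.000 mg/L.
Before the 5th dose, 4 doses have been given. Superposition: Cmin = C₀·(f + f² + … + f^4).
≈ 9.000 × (0.5000 + 0.2500 + 0.1250 + 0.0625) ≈ 9.000 × 0.9375 ≈ 8.438 mg/L.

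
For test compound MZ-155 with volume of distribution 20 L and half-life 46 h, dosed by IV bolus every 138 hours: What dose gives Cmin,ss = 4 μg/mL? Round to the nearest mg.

τ/t½ = 138/46 ≈ 3, so f = (1/2)^(138/46) ≈ 0.125000.
Cmin,ss = (D/Vd)·f/(1−f), so D = Cmin,ss·Vd·(1−f)/f.
D = 4 × 20 × (1−f)/f ≈ 4 × 20 × 7.00000 ≈ 560.00 mg.

560 mg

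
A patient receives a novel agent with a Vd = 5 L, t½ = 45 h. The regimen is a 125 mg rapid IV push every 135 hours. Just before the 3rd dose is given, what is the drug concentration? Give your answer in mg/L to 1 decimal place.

3.5 mg/L

f = (1/2)^(τ/t½) = (1/2)^(135/45) ≈ 0.1250.
C₀ = D/Vd = 125/5 ≈ 25.000 mg/L.
Before the 3rd dose, 2 doses have been given. Superposition: Cmin = C₀·(f + f²).
≈ 25.000 × (0.1250 + 0.0156) ≈ 25.000 × 0.1406 ≈ 3.515 mg/L.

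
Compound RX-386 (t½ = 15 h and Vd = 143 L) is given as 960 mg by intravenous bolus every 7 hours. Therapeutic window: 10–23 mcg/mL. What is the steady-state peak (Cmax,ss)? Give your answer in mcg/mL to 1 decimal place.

24.3 mcg/mL

τ/t½ = 7/15 ≈ 0.46667, so fraction remaining f = (1/2)^(7/15) ≈ 0.7236.
Accumulation ratio R = 1/(1 − f) ≈ 1/0.2764 ≈ 3.6179.
Each bolus raises the concentration by D/Vd = 960/143 ≈ 6.713 mcg/mL.
Cmax,ss = C₀/(1 − f) ≈ 6.713/0.2764 ≈ 24.287 mcg/mL.
Peak 24.3 mcg/mL vs MTC 23 mcg/mL: exceeds toxic threshold.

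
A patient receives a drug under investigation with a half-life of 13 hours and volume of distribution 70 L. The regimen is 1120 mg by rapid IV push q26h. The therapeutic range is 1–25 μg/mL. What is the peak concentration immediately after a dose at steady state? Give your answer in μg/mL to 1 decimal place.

21.3 μg/mL

The dosing interval is 2 half-lives, so f = 2^(−2) = 0.25.
At steady state, R = 1/(1 − 0.25) = 4/3.
Single-dose peak C₀ = D/Vd = 1120/70 = 16 μg/mL.
Steady-state peak Cmax,ss = C₀·R = 16 × 4/3 ≈ 21.333 μg/mL.
Peak 21.3 μg/mL vs MTC 25 μg/mL: below toxic threshold.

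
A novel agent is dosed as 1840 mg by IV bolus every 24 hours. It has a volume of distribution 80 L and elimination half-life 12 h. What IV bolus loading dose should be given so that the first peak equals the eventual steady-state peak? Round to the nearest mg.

2453 mg

f = (1/2)^(24/12) ≈ 0.250000; accumulation ratio R = 1/(1−f) ≈ 1.33333.
Loading dose to hit Cmax,ss on first dose: D_load = D_maint·R ≈ 1840 × 1.33333 ≈ 2453.33 mg.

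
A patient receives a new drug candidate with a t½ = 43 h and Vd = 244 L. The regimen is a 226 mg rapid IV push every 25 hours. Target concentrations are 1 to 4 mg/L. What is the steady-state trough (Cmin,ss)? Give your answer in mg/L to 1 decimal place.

1.9 mg/L

k = ln2/t½ = ln2/43 ≈ 0.016120 h⁻¹; fraction remaining f = e^(−kτ) = e^(−0.016120×25) ≈ 0.6683.
Accumulation ratio R = 1/(1 − f) ≈ 1/0.3317 ≈ 3.0148.
Each bolus raises the concentration by D/Vd = 226/244 ≈ 0.926 mg/L.
Cmax,ss = C₀/(1 − f) ≈ 0.926/0.3317 ≈ 2.792 mg/L.
One interval later, Cmin,ss = Cmax,ss·e^(−kτ) ≈ 2.792 × 0.6683 ≈ 1.866 mg/L.
Trough 1.9 mg/L vs MEC 1 mg/L: adequate.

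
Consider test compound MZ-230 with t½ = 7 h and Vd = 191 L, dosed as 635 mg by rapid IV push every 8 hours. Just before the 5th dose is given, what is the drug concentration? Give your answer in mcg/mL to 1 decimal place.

2.6 mcg/mL

f = (1/2)^(τ/t½) = (1/2)^(8/7) ≈ 0.4529.
C₀ = D/Vd = 635/191 ≈ 3.325 mcg/mL.
Before the 5th dose, 4 doses have been given. Superposition: Cmin = C₀·(f + f² + … + f^4).
≈ 3.325 × (0.4529 + 0.2051 + 0.0929 + 0.0421) ≈ 3.325 × 0.7930 ≈ 2.637 mcg/mL.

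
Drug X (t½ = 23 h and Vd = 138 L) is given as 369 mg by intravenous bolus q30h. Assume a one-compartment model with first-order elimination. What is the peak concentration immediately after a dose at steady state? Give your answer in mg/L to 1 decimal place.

4.5 mg/L

τ/t½ = 30/23 ≈ 1.3043, so fraction remaining f = (1/2)^(30/23) ≈ 0.4049.
At steady state, accumulation factor R = 1/(1 − e^(−kτ)) ≈ 1.6804.
Single-dose peak C₀ = D/Vd = 369/138 ≈ 2.674 mg/L.
Steady-state peak Cmax,ss = C₀·R ≈ 2.674 × 1.6804 ≈ 4.493 mg/L.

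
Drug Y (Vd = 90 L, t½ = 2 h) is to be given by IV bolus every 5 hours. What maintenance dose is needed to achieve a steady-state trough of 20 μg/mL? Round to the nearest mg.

8382 mg

τ/t½ = 5/2 ≈ 2.5, so f = (1/2)^(5/2) ≈ 0.176777.
Cmin,ss = (D/Vd)·f/(1−f), so D = Cmin,ss·Vd·(1−f)/f.
D = 20 × 90 × (1−f)/f ≈ 20 × 90 × 4.65684 ≈ 8382.31 mg.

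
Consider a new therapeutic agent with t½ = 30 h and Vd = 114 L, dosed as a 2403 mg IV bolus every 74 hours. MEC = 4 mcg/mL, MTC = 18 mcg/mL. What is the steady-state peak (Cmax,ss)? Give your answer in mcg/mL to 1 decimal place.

25.7 mcg/mL

τ/t½ = 74/30 ≈ 2.4667, so fraction remaining f = (1/2)^(74/30) ≈ 0.1809.
Accumulation ratio R = 1/(1 − f) ≈ 1/0.8191 ≈ 1.2209.
Each bolus raises the concentration by D/Vd = 2403/114 ≈ 21.079 mcg/mL.
Steady-state peak Cmax,ss = C₀·R ≈ 21.079 × 1.2209 ≈ 25.735 mcg/mL.
Peak 25.7 mcg/mL vs MTC 18 mcg/mL: exceeds toxic threshold.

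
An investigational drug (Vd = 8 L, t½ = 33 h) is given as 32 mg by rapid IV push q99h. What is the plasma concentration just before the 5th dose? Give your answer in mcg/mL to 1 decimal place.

f = (1/2)^(τ/t½) = (1/2)^(99/33) ≈ 0.1250.
C₀ = D/Vd = 32/8 ≈ 4.000 mcg/mL.
Before the 5th dose, 4 doses have been given. Superposition: Cmin = C₀·(f + f² + … + f^4).
≈ 4.000 × (0.1250 + 0.0156 + 0.0020 + 0.0002) ≈ 4.000 × 0.1428 ≈ 0.571 mcg/mL.

0.6 mcg/mL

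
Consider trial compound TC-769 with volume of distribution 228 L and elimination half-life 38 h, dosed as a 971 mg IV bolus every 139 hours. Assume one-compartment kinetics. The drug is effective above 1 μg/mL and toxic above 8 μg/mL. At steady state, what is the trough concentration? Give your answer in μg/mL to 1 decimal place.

Over one 139-h interval, 139/38 ≈ 3.6579 half-lives elapse, leaving f ≈ 0.0792 of each dose.
At steady state, accumulation factor R = 1/(1 − e^(−kτ)) ≈ 1.0860.
Each bolus raises the concentration by D/Vd = 971/228 ≈ 4.259 μg/mL.
Cmax,ss = C₀/(1 − f) ≈ 4.259/0.9208 ≈ 4.625 μg/mL.
Steady-state trough Cmin,ss = Cmax,ss·f ≈ 4.625 × 0.0792 ≈ 0.366 μg/mL.
Trough 0.4 μg/mL vs MEC 1 μg/mL: subtherapeutic.

0.4 μg/mL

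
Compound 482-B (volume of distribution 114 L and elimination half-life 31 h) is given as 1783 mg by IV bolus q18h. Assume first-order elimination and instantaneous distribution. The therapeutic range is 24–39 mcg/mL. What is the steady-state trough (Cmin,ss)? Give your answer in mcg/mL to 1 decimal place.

31.6 mcg/mL

Over one 18-h interval, 18/31 ≈ 0.58065 half-lives elapse, leaving f ≈ 0.6687 of each dose.
Each bolus raises the concentration by D/Vd = 1783/114 ≈ 15.640 mcg/mL.
Steady-state trough Cmin,ss = C₀·f/(1−f) ≈ 15.640 × 0.6687/0.3313 ≈ 31.568 mcg/mL.
Trough 31.6 mcg/mL vs MEC 24 mcg/mL: adequate.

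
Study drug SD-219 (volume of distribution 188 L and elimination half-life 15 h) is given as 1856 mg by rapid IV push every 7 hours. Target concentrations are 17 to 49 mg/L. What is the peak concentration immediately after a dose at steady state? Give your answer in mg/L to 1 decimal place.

τ/t½ = 7/15 ≈ 0.46667, so fraction remaining f = (1/2)^(7/15) ≈ 0.7236.
Accumulation ratio R = 1/(1 − f) ≈ 1/0.2764 ≈ 3.6179.
Single-dose peak C₀ = D/Vd = 1856/188 ≈ 9.872 mg/L.
Cmax,ss = C₀/(1 − f) ≈ 9.872/0.2764 ≈ 35.716 mg/L.
Peak 35.7 mg/L vs MTC 49 mg/L: below toxic threshold.

35.7 mg/L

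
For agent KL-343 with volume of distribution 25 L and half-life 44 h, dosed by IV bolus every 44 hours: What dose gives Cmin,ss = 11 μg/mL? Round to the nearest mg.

275 mg

τ/t½ = 44/44 ≈ 1, so f = (1/2)^(44/44) ≈ 0.500000.
Cmin,ss = (D/Vd)·f/(1−f), so D = Cmin,ss·Vd·(1−f)/f.
D = 11 × 25 × (1−f)/f ≈ 11 × 25 × 1.00000 ≈ 275.00 mg.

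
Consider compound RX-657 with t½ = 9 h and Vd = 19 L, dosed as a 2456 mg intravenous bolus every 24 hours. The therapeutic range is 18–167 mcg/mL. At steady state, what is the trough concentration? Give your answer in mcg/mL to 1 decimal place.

24.2 mcg/mL

k = ln2/t½ = ln2/9 ≈ 0.077016 h⁻¹; fraction remaining f = e^(−kτ) = e^(−0.077016×24) ≈ 0.1575.
At steady state, accumulation factor R = 1/(1 − e^(−kτ)) ≈ 1.1869.
Each bolus raises the concentration by D/Vd = 2456/19 ≈ 129.263 mcg/mL.
Cmax,ss = C₀/(1 − f) ≈ 129.263/0.8425 ≈ 153.428 mcg/mL.
One interval later, Cmin,ss = Cmax,ss·e^(−kτ) ≈ 153.428 × 0.1575 ≈ 24.165 mcg/mL.
Trough 24.2 mcg/mL vs MEC 18 mcg/mL: adequate.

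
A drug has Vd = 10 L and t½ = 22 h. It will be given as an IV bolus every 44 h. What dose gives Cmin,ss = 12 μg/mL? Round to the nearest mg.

360 mg

τ/t½ = 44/22 ≈ 2, so f = (1/2)^(44/22) ≈ 0.250000.
Cmin,ss = (D/Vd)·f/(1−f), so D = Cmin,ss·Vd·(1−f)/f.
D = 12 × 10 × (1−f)/f ≈ 12 × 10 × 3.00000 ≈ 360.00 mg.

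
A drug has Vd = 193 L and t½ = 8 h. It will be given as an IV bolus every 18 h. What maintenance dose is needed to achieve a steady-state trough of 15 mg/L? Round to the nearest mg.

10876 mg

τ/t½ = 18/8 ≈ 2.25, so f = (1/2)^(18/8) ≈ 0.210224.
Cmin,ss = (D/Vd)·f/(1−f), so D = Cmin,ss·Vd·(1−f)/f.
D = 15 × 193 × (1−f)/f ≈ 15 × 193 × 3.75683 ≈ 10876.02 mg.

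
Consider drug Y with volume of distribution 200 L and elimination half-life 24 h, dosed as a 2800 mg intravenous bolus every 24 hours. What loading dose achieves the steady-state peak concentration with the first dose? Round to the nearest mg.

5600 mg

f = (1/2)^(24/24) ≈ 0.500000; accumulation ratio R = 1/(1−f) ≈ 2.00000.
Loading dose to hit Cmax,ss on first dose: D_load = D_maint·R ≈ 2800 × 2.00000 ≈ 5600.00 mg.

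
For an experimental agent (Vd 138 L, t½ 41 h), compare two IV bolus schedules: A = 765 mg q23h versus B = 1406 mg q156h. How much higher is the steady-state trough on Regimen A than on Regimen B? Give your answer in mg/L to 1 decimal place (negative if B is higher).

Regimen A: f = (1/2)^(23/41) ≈ 0.6778; Cmin,ss = (765/138)·f/(1−f) ≈ 11.662 mg/L.
Regimen B: f = (1/2)^(156/41) ≈ 0.0716; Cmin,ss = (1406/138)·f/(1−f) ≈ 0.786 mg/L.
Difference ≈ 11.662 − 0.786 ≈ 10.876 mg/L.

10.9 mg/L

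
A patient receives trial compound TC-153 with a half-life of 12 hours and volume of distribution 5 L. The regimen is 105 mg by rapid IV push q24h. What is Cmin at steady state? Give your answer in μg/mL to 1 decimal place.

7.0 μg/mL

τ = 24 h = 2 half-lives, so f = (1/2)^2 = 0.25.
Accumulation ratio R = 1/(1 − f) = 1/0.75 = 4/3.
Single-dose peak C₀ = D/Vd = 105/5 = 21 μg/mL.
Steady-state peak Cmax,ss = C₀·R = 21 × 4/3 ≈ 28.000 μg/mL.
Steady-state trough Cmin,ss = Cmax,ss·f ≈ 28.000 × 0.25 ≈ 7.000 μg/mL.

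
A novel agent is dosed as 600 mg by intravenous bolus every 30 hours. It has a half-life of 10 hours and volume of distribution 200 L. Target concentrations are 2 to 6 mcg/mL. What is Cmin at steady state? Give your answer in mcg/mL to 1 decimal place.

τ = 30 h = 3 half-lives, so f = (1/2)^3 = 0.125.
At steady state, R = 1/(1 − 0.125) = 8/7.
Single-dose peak C₀ = D/Vd = 600/200 = 3 mcg/mL.
Steady-state peak Cmax,ss = C₀·R = 3 × 8/7 ≈ 3.429 mcg/mL.
Steady-state trough Cmin,ss = Cmax,ss·f ≈ 3.429 × 0.125 ≈ 0.429 mcg/mL.
Trough 0.4 mcg/mL vs MEC 2 mcg/mL: subtherapeutic.

0.4 mcg/mL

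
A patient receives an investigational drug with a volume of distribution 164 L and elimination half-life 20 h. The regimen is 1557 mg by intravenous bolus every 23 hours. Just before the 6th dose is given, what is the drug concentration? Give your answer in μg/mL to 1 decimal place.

7.6 μg/mL

f = (1/2)^(τ/t½) = (1/2)^(23/20) ≈ 0.4506.
C₀ = D/Vd = 1557/164 ≈ 9.494 μg/mL.
Before the 6th dose, 5 doses have been given. Superposition: Cmin = C₀·(f + f² + … + f^5).
≈ 9.494 × (0.4506 + 0.2030 + 0.0915 + 0.0412 + 0.0186) ≈ 9.494 × 0.8049 ≈ 7.642 μg/mL.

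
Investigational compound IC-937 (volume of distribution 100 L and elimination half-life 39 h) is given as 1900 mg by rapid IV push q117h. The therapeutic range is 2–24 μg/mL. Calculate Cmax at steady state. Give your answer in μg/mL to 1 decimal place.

21.7 μg/mL

τ = 117 h = 3 half-lives, so f = (1/2)^3 = 0.125.
At steady state, R = 1/(1 − 0.125) = 8/7.
Single-dose peak C₀ = D/Vd = 1900/100 = 19 μg/mL.
Steady-state peak Cmax,ss = C₀·R = 19 × 8/7 ≈ 21.714 μg/mL.
Peak 21.7 μg/mL vs MTC 24 μg/mL: below toxic threshold.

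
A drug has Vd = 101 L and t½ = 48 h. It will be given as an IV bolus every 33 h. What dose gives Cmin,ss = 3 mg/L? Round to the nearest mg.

τ/t½ = 33/48 ≈ 0.6875, so f = (1/2)^(33/48) ≈ 0.620929.
Cmin,ss = (D/Vd)·f/(1−f), so D = Cmin,ss·Vd·(1−f)/f.
D = 3 × 101 × (1−f)/f ≈ 3 × 101 × 0.61049 ≈ 184.98 mg.

185 mg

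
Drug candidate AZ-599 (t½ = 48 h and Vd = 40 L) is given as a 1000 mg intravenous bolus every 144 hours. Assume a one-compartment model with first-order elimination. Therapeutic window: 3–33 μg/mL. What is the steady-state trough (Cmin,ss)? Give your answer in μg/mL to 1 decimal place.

The dosing interval is 3 half-lives, so f = 2^(−3) = 0.125.
Accumulation ratio R = 1/(1 − f) = 1/0.875 = 8/7.
Single-dose peak C₀ = D/Vd = 1000/40 = 25 μg/mL.
Steady-state peak Cmax,ss = C₀·R = 25 × 8/7 ≈ 28.571 μg/mL.
Steady-state trough Cmin,ss = Cmax,ss·f ≈ 28.571 × 0.125 ≈ 3.571 μg/mL.
Trough 3.6 μg/mL vs MEC 3 μg/mL: adequate.

3.6 μg/mL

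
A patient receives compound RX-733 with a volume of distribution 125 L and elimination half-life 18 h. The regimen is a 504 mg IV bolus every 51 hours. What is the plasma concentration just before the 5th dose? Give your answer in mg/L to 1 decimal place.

0.7 mg/L

f = (1/2)^(τ/t½) = (1/2)^(51/18) ≈ 0.1403.
C₀ = D/Vd = 504/125 ≈ 4.032 mg/L.
Before the 5th dose, 4 doses have been given. Superposition: Cmin = C₀·(f + f² + … + f^4).
≈ 4.032 × (0.1403 + 0.0197 + 0.0028 + 0.0004) ≈ 4.032 × 0.1632 ≈ 0.658 mg/L.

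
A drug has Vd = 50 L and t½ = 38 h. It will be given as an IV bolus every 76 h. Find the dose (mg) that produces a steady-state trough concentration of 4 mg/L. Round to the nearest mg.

600 mg

τ/t½ = 76/38 ≈ 2, so f = (1/2)^(76/38) ≈ 0.250000.
Cmin,ss = (D/Vd)·f/(1−f), so D = Cmin,ss·Vd·(1−f)/f.
D = 4 × 50 × (1−f)/f ≈ 4 × 50 × 3.00000 ≈ 600.00 mg.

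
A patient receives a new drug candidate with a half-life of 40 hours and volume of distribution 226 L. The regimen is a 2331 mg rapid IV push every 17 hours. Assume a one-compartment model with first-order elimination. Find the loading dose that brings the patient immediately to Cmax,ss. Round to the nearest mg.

9135 mg

f = (1/2)^(17/40) ≈ 0.744839; accumulation ratio R = 1/(1−f) ≈ 3.91909.
Loading dose to hit Cmax,ss on first dose: D_load = D_maint·R ≈ 2331 × 3.91909 ≈ 9135.40 mg.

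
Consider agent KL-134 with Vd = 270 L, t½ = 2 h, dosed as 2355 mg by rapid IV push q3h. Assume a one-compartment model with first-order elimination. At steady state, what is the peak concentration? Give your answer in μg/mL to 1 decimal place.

13.5 μg/mL

k = ln2/t½ = ln2/2 ≈ 0.346574 h⁻¹; fraction remaining f = e^(−kτ) = e^(−0.346574×3) ≈ 0.3536.
Accumulation ratio R = 1/(1 − f) ≈ 1/0.6464 ≈ 1.5470.
Each bolus raises the concentration by D/Vd = 2355/270 ≈ 8.722 μg/mL.
Cmax,ss = C₀/(1 − f) ≈ 8.722/0.6464 ≈ 13.493 μg/mL.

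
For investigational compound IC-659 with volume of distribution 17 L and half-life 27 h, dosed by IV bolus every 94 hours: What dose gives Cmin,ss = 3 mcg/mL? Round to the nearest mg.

τ/t½ = 94/27 ≈ 3.4815, so f = (1/2)^(94/27) ≈ 0.089530.
Cmin,ss = (D/Vd)·f/(1−f), so D = Cmin,ss·Vd·(1−f)/f.
D = 3 × 17 × (1−f)/f ≈ 3 × 17 × 10.16944 ≈ 518.64 mg.

519 mg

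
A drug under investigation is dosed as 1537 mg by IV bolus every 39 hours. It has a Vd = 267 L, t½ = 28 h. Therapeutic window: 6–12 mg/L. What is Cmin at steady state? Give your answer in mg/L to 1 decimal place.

k = ln2/t½ = ln2/28 ≈ 0.024755 h⁻¹; fraction remaining f = e^(−kτ) = e^(−0.024755×39) ≈ 0.3808.
At steady state, accumulation factor R = 1/(1 − e^(−kτ)) ≈ 1.6150.
Single-dose peak C₀ = D/Vd = 1537/267 ≈ 5.757 mg/L.
Cmax,ss = C₀/(1 − f) ≈ 5.757/0.6192 ≈ 9.297 mg/L.
Steady-state trough Cmin,ss = Cmax,ss·f ≈ 9.297 × 0.3808 ≈ 3.540 mg/L.
Trough 3.5 mg/L vs MEC 6 mg/L: subtherapeutic.

3.5 mg/L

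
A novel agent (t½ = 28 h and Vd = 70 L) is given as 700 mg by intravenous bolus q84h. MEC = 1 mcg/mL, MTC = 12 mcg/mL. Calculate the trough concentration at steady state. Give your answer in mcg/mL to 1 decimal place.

τ = 84 h = 3 half-lives, so f = (1/2)^3 = 0.125.
Accumulation ratio R = 1/(1 − f) = 1/0.875 = 8/7.
Single-dose peak C₀ = D/Vd = 700/70 = 10 mcg/mL.
Steady-state peak Cmax,ss = C₀·R = 10 × 8/7 ≈ 11.429 mcg/mL.
Steady-state trough Cmin,ss = Cmax,ss·f ≈ 11.429 × 0.125 ≈ 1.429 mcg/mL.
Trough 1.4 mcg/mL vs MEC 1 mcg/mL: adequate.

1.4 mcg/mL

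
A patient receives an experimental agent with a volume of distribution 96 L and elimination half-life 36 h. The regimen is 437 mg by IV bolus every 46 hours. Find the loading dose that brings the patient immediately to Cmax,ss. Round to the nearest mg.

f = (1/2)^(46/36) ≈ 0.412430; accumulation ratio R = 1/(1−f) ≈ 1.70192.
Loading dose to hit Cmax,ss on first dose: D_load = D_maint·R ≈ 437 × 1.70192 ≈ 743.74 mg.

744 mg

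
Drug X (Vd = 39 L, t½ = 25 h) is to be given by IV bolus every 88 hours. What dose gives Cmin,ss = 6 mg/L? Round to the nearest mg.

2450 mg

τ/t½ = 88/25 ≈ 3.52, so f = (1/2)^(88/25) ≈ 0.087171.
Cmin,ss = (D/Vd)·f/(1−f), so D = Cmin,ss·Vd·(1−f)/f.
D = 6 × 39 × (1−f)/f ≈ 6 × 39 × 10.47171 ≈ 2450.38 mg.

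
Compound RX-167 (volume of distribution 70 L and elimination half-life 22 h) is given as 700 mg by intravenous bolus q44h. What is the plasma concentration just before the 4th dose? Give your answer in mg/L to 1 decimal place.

3.3 mg/L

f = (1/2)^(τ/t½) = (1/2)^(44/22) ≈ 0.2500.
C₀ = D/Vd = 700/70 ≈ 10.000 mg/L.
Before the 4th dose, 3 doses have been given. Superposition: Cmin = C₀·(f + f² + … + f^3).
≈ 10.000 × (0.2500 + 0.0625 + 0.0156) ≈ 10.000 × 0.3281 ≈ 3.281 mg/L.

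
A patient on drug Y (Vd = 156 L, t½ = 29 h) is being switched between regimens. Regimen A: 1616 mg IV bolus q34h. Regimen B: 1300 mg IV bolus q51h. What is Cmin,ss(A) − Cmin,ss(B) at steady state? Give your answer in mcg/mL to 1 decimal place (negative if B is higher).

Regimen A: f = (1/2)^(34/29) ≈ 0.4437; Cmin,ss = (1616/156)·f/(1−f) ≈ 8.262 mcg/mL.
Regimen B: f = (1/2)^(51/29) ≈ 0.2955; Cmin,ss = (1300/156)·f/(1−f) ≈ 3.495 mcg/mL.
Difference ≈ 8.262 − 3.495 ≈ 4.767 mcg/mL.

4.8 mcg/mL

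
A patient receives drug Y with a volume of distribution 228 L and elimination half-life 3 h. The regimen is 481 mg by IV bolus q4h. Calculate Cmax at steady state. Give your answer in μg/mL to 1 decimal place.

3.5 μg/mL

k = ln2/t½ = ln2/3 ≈ 0.231049 h⁻¹; fraction remaining f = e^(−kτ) = e^(−0.231049×4) ≈ 0.3969.
Accumulation ratio R = 1/(1 − f) ≈ 1/0.6031 ≈ 1.6581.
Single-dose peak C₀ = D/Vd = 481/228 ≈ 2.110 μg/mL.
Steady-state peak Cmax,ss = C₀·R ≈ 2.110 × 1.6581 ≈ 3.499 μg/mL.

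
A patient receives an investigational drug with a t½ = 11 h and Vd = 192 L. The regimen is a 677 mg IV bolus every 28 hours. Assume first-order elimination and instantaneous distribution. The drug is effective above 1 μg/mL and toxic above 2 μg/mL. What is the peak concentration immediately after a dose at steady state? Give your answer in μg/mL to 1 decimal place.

Over one 28-h interval, 28/11 ≈ 2.5455 half-lives elapse, leaving f ≈ 0.1713 of each dose.
At steady state, accumulation factor R = 1/(1 − e^(−kτ)) ≈ 1.2067.
Each bolus raises the concentration by D/Vd = 677/192 ≈ 3.526 μg/mL.
Cmax,ss = C₀/(1 − f) ≈ 3.526/0.8287 ≈ 4.255 μg/mL.
Peak 4.3 μg/mL vs MTC 2 μg/mL: exceeds toxic threshold.

4.3 μg/mL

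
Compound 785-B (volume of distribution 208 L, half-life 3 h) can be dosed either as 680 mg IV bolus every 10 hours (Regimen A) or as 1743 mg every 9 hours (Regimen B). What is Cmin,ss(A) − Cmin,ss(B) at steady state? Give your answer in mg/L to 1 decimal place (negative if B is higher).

-0.8 mg/L

Regimen A: f = (1/2)^(10/3) ≈ 0.0992; Cmin,ss = (680/208)·f/(1−f) ≈ 0.360 mg/L.
Regimen B: f = (1/2)^(9/3) ≈ 0.1250; Cmin,ss = (1743/208)·f/(1−f) ≈ 1.197 mg/L.
Difference ≈ 0.360 − 1.197 ≈ -0.837 mg/L.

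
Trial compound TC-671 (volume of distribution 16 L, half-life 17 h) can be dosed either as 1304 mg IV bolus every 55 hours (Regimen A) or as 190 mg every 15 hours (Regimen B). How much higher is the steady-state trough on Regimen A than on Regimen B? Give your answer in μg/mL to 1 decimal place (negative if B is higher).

-4.4 μg/mL

Regimen A: f = (1/2)^(55/17) ≈ 0.1062; Cmin,ss = (1304/16)·f/(1−f) ≈ 9.684 μg/mL.
Regimen B: f = (1/2)^(15/17) ≈ 0.5425; Cmin,ss = (190/16)·f/(1−f) ≈ 14.081 μg/mL.
Difference ≈ 9.684 − 14.081 ≈ -4.397 μg/mL.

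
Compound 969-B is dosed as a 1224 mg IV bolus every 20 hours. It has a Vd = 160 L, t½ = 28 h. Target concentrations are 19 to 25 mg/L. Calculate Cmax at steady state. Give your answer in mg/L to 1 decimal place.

19.6 mg/L

Over one 20-h interval, 20/28 ≈ 0.71429 half-lives elapse, leaving f ≈ 0.6095 of each dose.
Accumulation ratio R = 1/(1 − f) ≈ 1/0.3905 ≈ 2.5608.
Each bolus raises the concentration by D/Vd = 1224/160 ≈ 7.650 mg/L.
Cmax,ss = C₀/(1 − f) ≈ 7.650/0.3905 ≈ 19.590 mg/L.
Peak 19.6 mg/L vs MTC 25 mg/L: below toxic threshold.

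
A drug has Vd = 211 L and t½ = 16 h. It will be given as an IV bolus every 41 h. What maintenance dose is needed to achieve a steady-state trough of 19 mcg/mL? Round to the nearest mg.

19673 mg

τ/t½ = 41/16 ≈ 2.5625, so f = (1/2)^(41/16) ≈ 0.169282.
Cmin,ss = (D/Vd)·f/(1−f), so D = Cmin,ss·Vd·(1−f)/f.
D = 19 × 211 × (1−f)/f ≈ 19 × 211 × 4.90730 ≈ 19673.37 mg.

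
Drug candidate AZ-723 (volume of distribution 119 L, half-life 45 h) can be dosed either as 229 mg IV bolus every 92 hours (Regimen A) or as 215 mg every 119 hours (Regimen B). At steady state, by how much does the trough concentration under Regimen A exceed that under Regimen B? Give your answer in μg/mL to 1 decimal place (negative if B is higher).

0.3 μg/mL

Regimen A: f = (1/2)^(92/45) ≈ 0.2424; Cmin,ss = (229/119)·f/(1−f) ≈ 0.616 μg/mL.
Regimen B: f = (1/2)^(119/45) ≈ 0.1599; Cmin,ss = (215/119)·f/(1−f) ≈ 0.344 μg/mL.
Difference ≈ 0.616 − 0.344 ≈ 0.272 μg/mL.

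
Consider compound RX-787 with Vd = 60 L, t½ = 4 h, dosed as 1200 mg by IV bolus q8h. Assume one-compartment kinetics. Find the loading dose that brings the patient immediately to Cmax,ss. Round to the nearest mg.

f = (1/2)^(8/4) ≈ 0.250000; accumulation ratio R = 1/(1−f) ≈ 1.33333.
Loading dose to hit Cmax,ss on first dose: D_load = D_maint·R ≈ 1200 × 1.33333 ≈ 1600.00 mg.

1600 mg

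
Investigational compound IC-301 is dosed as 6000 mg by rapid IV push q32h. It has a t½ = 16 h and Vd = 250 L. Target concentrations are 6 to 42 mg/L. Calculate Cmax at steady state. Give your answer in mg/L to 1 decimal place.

32.0 mg/L

τ = 32 h = 2 half-lives, so f = (1/2)^2 = 0.25.
Accumulation ratio R = 1/(1 − f) = 1/0.75 = 4/3.
Single-dose peak C₀ = D/Vd = 6000/250 = 24 mg/L.
Steady-state peak Cmax,ss = C₀·R = 24 × 4/3 ≈ 32.000 mg/L.
Peak 32.0 mg/L vs MTC 42 mg/L: below toxic threshold.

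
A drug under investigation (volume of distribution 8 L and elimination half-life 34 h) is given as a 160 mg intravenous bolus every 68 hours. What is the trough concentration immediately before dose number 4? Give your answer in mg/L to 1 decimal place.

6.6 mg/L

f = (1/2)^(τ/t½) = (1/2)^(68/34) ≈ 0.2500.
C₀ = D/Vd = 160/8 ≈ 20.000 mg/L.
Before the 4th dose, 3 doses have been given. Superposition: Cmin = C₀·(f + f² + … + f^3).
≈ 20.000 × (0.2500 + 0.0625 + 0.0156) ≈ 20.000 × 0.3281 ≈ 6.562 mg/L.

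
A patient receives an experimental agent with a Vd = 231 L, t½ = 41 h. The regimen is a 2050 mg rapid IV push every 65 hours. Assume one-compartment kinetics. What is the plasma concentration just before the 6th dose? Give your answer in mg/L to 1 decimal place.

f = (1/2)^(τ/t½) = (1/2)^(65/41) ≈ 0.3332.
C₀ = D/Vd = 2050/231 ≈ 8.874 mg/L.
Before the 6th dose, 5 doses have been given. Superposition: Cmin = C₀·(f + f² + … + f^5).
≈ 8.874 × (0.3332 + 0.1110 + 0.0370 + 0.0123 + 0.0041) ≈ 8.874 × 0.4976 ≈ 4.416 mg/L.

4.4 mg/L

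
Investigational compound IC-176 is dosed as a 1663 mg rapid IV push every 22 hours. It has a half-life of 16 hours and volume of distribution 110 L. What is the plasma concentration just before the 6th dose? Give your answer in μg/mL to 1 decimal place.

f = (1/2)^(τ/t½) = (1/2)^(22/16) ≈ 0.3856.
C₀ = D/Vd = 1663/110 ≈ 15.118 μg/mL.
Before the 6th dose, 5 doses have been given. Superposition: Cmin = C₀·(f + f² + … + f^5).
≈ 15.118 × (0.3856 + 0.1487 + 0.0573 + 0.0221 + 0.0085) ≈ 15.118 × 0.6222 ≈ 9.406 μg/mL.

9.4 μg/mL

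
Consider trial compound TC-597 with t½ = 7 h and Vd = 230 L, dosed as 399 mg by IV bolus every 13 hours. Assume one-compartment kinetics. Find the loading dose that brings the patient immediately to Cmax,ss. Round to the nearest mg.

f = (1/2)^(13/7) ≈ 0.276022; accumulation ratio R = 1/(1−f) ≈ 1.38126.
Loading dose to hit Cmax,ss on first dose: D_load = D_maint·R ≈ 399 × 1.38126 ≈ 551.12 mg.

551 mg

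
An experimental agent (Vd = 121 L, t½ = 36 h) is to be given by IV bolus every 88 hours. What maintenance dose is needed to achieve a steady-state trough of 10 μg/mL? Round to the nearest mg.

5376 mg

τ/t½ = 88/36 ≈ 2.4444, so f = (1/2)^(88/36) ≈ 0.183717.
Cmin,ss = (D/Vd)·f/(1−f), so D = Cmin,ss·Vd·(1−f)/f.
D = 10 × 121 × (1−f)/f ≈ 10 × 121 × 4.44315 ≈ 5376.21 mg.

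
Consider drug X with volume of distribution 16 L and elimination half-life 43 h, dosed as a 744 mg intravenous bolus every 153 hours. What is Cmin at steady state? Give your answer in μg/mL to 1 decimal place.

k = ln2/t½ = ln2/43 ≈ 0.016120 h⁻¹; fraction remaining f = e^(−kτ) = e^(−0.016120×153) ≈ 0.0849.
At steady state, accumulation factor R = 1/(1 − e^(−kτ)) ≈ 1.0928.
Single-dose peak C₀ = D/Vd = 744/16 ≈ 46.500 μg/mL.
Cmax,ss = C₀/(1 − f) ≈ 46.500/0.9151 ≈ 50.814 μg/mL.
One interval later, Cmin,ss = Cmax,ss·e^(−kτ) ≈ 50.814 × 0.0849 ≈ 4.314 μg/mL.

4.3 μg/mL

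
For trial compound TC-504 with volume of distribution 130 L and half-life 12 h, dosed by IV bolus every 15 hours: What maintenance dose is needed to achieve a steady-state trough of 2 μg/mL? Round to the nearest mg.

τ/t½ = 15/12 ≈ 1.25, so f = (1/2)^(15/12) ≈ 0.420448.
Cmin,ss = (D/Vd)·f/(1−f), so D = Cmin,ss·Vd·(1−f)/f.
D = 2 × 130 × (1−f)/f ≈ 2 × 130 × 1.37842 ≈ 358.39 mg.

358 mg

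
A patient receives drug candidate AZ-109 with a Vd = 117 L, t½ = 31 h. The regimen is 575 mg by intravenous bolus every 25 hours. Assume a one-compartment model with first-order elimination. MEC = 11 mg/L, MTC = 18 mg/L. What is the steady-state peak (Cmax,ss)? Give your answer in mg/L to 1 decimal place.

k = ln2/t½ = ln2/31 ≈ 0.022360 h⁻¹; fraction remaining f = e^(−kτ) = e^(−0.022360×25) ≈ 0.5718.
At steady state, accumulation factor R = 1/(1 − e^(−kτ)) ≈ 2.3354.
Single-dose peak C₀ = D/Vd = 575/117 ≈ 4.915 mg/L.
Steady-state peak Cmax,ss = C₀·R ≈ 4.915 × 2.3354 ≈ 11.478 mg/L.
Peak 11.5 mg/L vs MTC 18 mg/L: below toxic threshold.

11.5 mg/L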